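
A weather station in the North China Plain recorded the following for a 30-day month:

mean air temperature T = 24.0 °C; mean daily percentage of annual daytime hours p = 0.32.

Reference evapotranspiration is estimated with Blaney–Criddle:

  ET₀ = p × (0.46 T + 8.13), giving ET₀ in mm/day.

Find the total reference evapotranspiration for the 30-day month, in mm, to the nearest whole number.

ET₀ = 0.32 × (0.46 × 24.0 + 8.13) = 0.32 × 19.170 = 6.1344 mm/d
Monthly total = 6.1344 × 30 = 184.032 mm

184 mm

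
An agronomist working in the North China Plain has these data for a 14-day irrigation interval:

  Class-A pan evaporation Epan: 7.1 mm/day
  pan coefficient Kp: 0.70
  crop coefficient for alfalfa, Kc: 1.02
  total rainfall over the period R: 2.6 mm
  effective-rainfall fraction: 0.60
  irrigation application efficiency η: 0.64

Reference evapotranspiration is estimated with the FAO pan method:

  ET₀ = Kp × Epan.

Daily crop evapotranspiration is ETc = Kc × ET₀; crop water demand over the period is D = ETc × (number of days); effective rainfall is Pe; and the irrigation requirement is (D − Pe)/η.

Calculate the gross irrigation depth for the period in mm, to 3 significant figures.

ET₀ = 0.70 × 7.1 = 4.9700 mm/d
ETc = Kc × ET₀ = 1.02 × 4.9700 = 5.0694 mm/d
Crop demand D = ETc × 14 d = 5.0694 × 14 = 70.972 mm
Pe = 0.60 × 2.6 = 1.560 mm
D − Pe = 70.972 − 1.560 = 69.412 mm
Gross irrigation = 69.412 / 0.64 = 108.456 mm

108 mm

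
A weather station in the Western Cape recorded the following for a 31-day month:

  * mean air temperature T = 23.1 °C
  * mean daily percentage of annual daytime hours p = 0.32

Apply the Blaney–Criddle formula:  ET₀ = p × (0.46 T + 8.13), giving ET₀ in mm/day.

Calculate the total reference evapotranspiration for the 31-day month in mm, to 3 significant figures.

ET₀ = 0.32 × (0.46 × 23.1 + 8.13) = 0.32 × 18.756 = 6.0019 mm/d
Monthly total = 6.0019 × 31 = 186.059 mm

186 mm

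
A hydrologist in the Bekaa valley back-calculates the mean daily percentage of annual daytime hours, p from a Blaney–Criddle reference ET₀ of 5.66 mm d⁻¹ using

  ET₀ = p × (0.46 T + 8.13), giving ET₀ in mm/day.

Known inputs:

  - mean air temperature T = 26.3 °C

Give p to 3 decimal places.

p = ET₀ / (0.46 T + 8.13) = 5.66 / (0.46 × 26.3 + 8.13) = 5.66 / 20.228 = 0.2798

0.280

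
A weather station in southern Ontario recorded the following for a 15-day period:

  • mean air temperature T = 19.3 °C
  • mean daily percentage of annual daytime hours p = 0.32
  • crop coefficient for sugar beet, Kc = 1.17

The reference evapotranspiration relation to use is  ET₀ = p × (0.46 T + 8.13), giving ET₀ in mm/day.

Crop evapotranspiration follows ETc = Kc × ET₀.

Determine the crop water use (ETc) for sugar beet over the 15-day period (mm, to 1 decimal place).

ET₀ = 0.32 × (0.46 × 19.3 + 8.13) = 0.32 × 17.008 = 5.4426 mm/d
ETc = Kc × ET₀ = 1.17 × 5.4426 = 6.3678 mm/d
Over 15 days: 6.3678 × 15 = 95.517 mm

95.5 mm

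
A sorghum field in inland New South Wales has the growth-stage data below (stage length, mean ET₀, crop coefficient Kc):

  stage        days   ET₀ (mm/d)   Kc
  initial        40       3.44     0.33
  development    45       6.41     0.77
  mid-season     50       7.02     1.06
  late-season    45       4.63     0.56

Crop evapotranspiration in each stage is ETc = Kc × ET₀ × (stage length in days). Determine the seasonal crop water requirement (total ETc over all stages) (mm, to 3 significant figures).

756 mm

initial: 0.33 × 3.44 × 40 = 45.41 mm
development: 0.77 × 6.41 × 45 = 222.11 mm
mid-season: 1.06 × 7.02 × 50 = 372.06 mm
late-season: 0.56 × 4.63 × 45 = 116.68 mm
Seasonal total = 756.26 mm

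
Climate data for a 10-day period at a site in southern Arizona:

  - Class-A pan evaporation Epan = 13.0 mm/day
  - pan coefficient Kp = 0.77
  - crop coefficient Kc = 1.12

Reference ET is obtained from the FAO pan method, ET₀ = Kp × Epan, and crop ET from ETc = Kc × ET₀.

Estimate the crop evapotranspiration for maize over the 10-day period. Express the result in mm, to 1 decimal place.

ET₀ = 0.77 × 13.0 = 10.0100 mm/d
ETc = Kc × ET₀ = 1.12 × 10.0100 = 11.2112 mm/d
Over 10 days: 11.2112 × 10 = 112.112 mm

112.1 mm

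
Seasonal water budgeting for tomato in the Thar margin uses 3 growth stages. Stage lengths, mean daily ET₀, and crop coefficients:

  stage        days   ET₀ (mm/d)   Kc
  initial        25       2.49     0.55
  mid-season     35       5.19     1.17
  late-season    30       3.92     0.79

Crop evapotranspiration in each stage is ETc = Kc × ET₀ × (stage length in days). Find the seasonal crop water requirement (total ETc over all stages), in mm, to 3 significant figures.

340 mm

initial: 0.55 × 2.49 × 25 = 34.24 mm
mid-season: 1.17 × 5.19 × 35 = 212.53 mm
late-season: 0.79 × 3.92 × 30 = 92.90 mm
Seasonal total = 339.67 mm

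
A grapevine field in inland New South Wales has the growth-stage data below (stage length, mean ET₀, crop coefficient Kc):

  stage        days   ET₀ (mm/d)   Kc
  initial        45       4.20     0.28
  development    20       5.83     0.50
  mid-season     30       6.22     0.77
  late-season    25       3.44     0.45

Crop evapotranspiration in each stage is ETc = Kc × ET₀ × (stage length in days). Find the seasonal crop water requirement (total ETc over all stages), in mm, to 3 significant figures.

294 mm

initial: 0.28 × 4.20 × 45 = 52.92 mm
development: 0.50 × 5.83 × 20 = 58.30 mm
mid-season: 0.77 × 6.22 × 30 = 143.68 mm
late-season: 0.45 × 3.44 × 25 = 38.70 mm
Seasonal total = 293.60 mm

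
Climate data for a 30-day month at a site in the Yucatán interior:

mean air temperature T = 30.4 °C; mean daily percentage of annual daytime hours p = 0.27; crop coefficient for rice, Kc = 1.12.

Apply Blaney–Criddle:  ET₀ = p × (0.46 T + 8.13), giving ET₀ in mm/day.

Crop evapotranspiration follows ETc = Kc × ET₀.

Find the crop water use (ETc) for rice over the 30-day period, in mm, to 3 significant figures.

ET₀ = 0.27 × (0.46 × 30.4 + 8.13) = 0.27 × 22.114 = 5.9708 mm/d
ETc = Kc × ET₀ = 1.12 × 5.9708 = 6.6873 mm/d
Over 30 days: 6.6873 × 30 = 200.619 mm

201 mm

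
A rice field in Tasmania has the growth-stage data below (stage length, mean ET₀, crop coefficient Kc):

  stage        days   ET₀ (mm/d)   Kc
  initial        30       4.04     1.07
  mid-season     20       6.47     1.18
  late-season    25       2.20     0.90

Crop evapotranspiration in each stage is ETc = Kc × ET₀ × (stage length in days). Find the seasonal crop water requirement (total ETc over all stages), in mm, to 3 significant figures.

initial: 1.07 × 4.04 × 30 = 129.68 mm
mid-season: 1.18 × 6.47 × 20 = 152.69 mm
late-season: 0.90 × 2.20 × 25 = 49.50 mm
Seasonal total = 331.87 mm

332 mm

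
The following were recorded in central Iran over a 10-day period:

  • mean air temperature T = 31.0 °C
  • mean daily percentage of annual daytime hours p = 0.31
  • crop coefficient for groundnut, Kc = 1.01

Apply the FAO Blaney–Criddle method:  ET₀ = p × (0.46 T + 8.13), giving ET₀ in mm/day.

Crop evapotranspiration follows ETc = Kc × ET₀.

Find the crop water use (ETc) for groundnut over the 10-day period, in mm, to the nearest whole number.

ET₀ = 0.31 × (0.46 × 31.0 + 8.13) = 0.31 × 22.390 = 6.9409 mm/d
ETc = Kc × ET₀ = 1.01 × 6.9409 = 7.0103 mm/d
Over 10 days: 7.0103 × 10 = 70.103 mm

70 mm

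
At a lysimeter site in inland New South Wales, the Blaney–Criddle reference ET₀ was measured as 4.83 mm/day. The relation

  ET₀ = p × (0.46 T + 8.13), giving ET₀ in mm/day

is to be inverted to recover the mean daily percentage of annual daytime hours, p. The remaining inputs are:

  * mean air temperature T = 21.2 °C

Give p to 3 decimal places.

0.270

p = ET₀ / (0.46 T + 8.13) = 4.83 / (0.46 × 21.2 + 8.13) = 4.83 / 17.882 = 0.2701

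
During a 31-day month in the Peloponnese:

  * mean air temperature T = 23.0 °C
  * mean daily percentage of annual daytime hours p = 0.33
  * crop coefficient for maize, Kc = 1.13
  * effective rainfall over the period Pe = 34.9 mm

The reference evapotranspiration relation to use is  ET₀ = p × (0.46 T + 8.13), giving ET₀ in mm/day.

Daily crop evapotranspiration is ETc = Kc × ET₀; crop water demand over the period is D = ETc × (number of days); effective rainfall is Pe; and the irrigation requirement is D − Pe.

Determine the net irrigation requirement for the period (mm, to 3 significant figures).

181 mm

ET₀ = 0.33 × (0.46 × 23.0 + 8.13) = 0.33 × 18.710 = 6.1743 mm/d
ETc = Kc × ET₀ = 1.13 × 6.1743 = 6.9770 mm/d
Crop demand D = ETc × 31 d = 6.9770 × 31 = 216.287 mm
D − Pe = 216.287 − 34.9 = 181.387 mm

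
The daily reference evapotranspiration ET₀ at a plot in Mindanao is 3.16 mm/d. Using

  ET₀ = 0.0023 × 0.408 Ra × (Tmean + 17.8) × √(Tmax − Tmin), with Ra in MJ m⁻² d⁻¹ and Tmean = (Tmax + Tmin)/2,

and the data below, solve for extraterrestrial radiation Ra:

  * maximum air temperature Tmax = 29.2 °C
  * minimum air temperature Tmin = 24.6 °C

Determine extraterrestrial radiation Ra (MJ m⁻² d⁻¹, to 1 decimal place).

Tmean = (29.2+24.6)/2 = 26.90 °C; ΔT = 4.6
Ra = ET₀ / [0.0023 × 0.408 × (Tmean+17.8) × √ΔT]
   = 3.16 / (0.0023 × 0.408 × 44.70 × 2.1448) = 35.124 MJ m⁻² d⁻¹

35.1 MJ m⁻² d⁻¹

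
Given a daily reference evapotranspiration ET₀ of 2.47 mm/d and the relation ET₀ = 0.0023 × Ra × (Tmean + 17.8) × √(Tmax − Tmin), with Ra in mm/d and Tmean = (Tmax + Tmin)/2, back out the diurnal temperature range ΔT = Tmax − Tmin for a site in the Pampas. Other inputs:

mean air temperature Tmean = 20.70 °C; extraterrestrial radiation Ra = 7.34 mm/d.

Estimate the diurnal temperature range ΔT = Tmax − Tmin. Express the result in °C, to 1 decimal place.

14.4 °C

√ΔT = ET₀ / [0.0023 × Ra × (Tmean+17.8)] = 2.47 / (0.0023 × 7.34 × 38.50) = 3.8003
ΔT = 3.8003² = 14.442 °C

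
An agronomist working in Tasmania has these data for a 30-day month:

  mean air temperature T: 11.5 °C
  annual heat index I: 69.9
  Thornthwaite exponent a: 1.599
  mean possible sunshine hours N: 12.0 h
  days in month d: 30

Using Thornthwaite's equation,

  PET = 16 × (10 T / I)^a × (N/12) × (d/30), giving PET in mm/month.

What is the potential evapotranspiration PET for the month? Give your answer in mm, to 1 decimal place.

35.5 mm

10T/I = 10 × 11.5 / 69.9 = 1.6452
(10T/I)^a = 1.6452^1.599 = 2.2168
Uncorrected PET = 16 × 2.2168 = 35.469 mm
Correction = (N/12)(d/30) = (12.0/12)(30/30) = 1.0000
PET = 35.469 × 1.0000 = 35.469 mm/month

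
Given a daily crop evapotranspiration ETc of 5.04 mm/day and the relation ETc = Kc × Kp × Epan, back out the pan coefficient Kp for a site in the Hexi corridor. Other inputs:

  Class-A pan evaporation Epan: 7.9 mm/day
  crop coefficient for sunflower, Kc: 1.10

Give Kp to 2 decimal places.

ETc = Kc × Kp × Epan  ⇒  Kp = ETc / (Kc × Epan)
Kp = 5.04 / (1.10 × 7.9) = 5.04 / 8.690 = 0.5800

0.58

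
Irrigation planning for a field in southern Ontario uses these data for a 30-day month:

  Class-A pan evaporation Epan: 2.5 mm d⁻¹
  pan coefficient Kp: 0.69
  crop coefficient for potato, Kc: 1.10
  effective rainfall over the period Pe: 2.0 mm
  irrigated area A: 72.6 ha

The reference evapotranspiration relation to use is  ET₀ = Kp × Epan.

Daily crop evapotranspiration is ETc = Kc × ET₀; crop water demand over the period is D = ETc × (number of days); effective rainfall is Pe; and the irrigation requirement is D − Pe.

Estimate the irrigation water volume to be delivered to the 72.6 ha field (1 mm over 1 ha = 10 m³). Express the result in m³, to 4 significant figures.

ET₀ = 0.69 × 2.5 = 1.7250 mm/d
ETc = Kc × ET₀ = 1.10 × 1.7250 = 1.8975 mm/d
Crop demand D = ETc × 30 d = 1.8975 × 30 = 56.925 mm
D − Pe = 56.925 − 2.0 = 54.925 mm
Volume = 54.925 mm × 72.6 ha × 10 = 39875.6 m³

39880 m³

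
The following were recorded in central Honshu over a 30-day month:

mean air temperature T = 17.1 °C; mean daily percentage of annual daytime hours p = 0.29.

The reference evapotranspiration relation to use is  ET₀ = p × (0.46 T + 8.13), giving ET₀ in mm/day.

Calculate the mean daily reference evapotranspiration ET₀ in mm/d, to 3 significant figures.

4.64 mm/d

ET₀ = 0.29 × (0.46 × 17.1 + 8.13) = 0.29 × 15.996 = 4.6388 mm/d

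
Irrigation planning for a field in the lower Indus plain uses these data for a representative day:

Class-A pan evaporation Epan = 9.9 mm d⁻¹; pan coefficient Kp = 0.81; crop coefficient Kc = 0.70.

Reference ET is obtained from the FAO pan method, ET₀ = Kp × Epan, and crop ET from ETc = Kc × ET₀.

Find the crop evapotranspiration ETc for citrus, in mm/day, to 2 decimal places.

ET₀ = 0.81 × 9.9 = 8.0190 mm/d
ETc = Kc × ET₀ = 0.70 × 8.0190 = 5.6133 mm/d

5.61 mm/day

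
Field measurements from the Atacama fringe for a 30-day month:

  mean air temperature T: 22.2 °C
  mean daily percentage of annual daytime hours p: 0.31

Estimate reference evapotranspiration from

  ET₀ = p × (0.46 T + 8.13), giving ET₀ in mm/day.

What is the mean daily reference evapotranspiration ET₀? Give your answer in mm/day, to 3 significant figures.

5.69 mm/day

ET₀ = 0.31 × (0.46 × 22.2 + 8.13) = 0.31 × 18.342 = 5.6860 mm/d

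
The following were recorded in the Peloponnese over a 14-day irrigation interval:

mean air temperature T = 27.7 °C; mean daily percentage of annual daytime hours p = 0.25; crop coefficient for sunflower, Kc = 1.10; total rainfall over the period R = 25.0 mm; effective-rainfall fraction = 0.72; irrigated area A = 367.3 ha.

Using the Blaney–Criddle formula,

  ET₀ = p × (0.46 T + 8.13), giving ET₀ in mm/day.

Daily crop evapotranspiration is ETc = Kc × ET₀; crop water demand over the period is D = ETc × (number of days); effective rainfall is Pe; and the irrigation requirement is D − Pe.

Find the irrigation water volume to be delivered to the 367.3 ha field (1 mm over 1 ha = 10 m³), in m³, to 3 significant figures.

229000 m³

ET₀ = 0.25 × (0.46 × 27.7 + 8.13) = 0.25 × 20.872 = 5.2180 mm/d
ETc = Kc × ET₀ = 1.10 × 5.2180 = 5.7398 mm/d
Crop demand D = ETc × 14 d = 5.7398 × 14 = 80.357 mm
Pe = 0.72 × 25.0 = 18.000 mm
D − Pe = 80.357 − 18.000 = 62.357 mm
Volume = 62.357 mm × 367.3 ha × 10 = 229037.3 m³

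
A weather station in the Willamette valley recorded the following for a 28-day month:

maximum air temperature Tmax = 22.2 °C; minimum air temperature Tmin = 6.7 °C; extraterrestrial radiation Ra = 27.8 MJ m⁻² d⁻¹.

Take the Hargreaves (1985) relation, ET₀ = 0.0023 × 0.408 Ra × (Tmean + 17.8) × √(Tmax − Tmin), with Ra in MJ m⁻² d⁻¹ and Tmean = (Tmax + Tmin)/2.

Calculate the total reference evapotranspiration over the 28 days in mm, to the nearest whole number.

93 mm

Tmean = (22.2 + 6.7)/2 = 14.45 °C
0.408 Ra = 0.408 × 27.8 = 11.3424 mm/d equivalent
ET₀ = 0.0023 × 11.3424 × (14.45 + 17.8) × √15.5 = 0.0023 × 11.3424 × 32.25 × 3.9370 = 3.3123 mm/d
Over 28 days: 3.3123 × 28 = 92.744 mm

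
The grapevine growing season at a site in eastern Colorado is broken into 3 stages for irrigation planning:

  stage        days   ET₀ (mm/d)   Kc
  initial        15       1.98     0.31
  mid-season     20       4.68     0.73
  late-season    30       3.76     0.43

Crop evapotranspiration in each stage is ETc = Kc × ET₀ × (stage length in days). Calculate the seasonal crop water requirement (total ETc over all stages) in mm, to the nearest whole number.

126 mm

initial: 0.31 × 1.98 × 15 = 9.21 mm
mid-season: 0.73 × 4.68 × 20 = 68.33 mm
late-season: 0.43 × 3.76 × 30 = 48.50 mm
Seasonal total = 126.04 mm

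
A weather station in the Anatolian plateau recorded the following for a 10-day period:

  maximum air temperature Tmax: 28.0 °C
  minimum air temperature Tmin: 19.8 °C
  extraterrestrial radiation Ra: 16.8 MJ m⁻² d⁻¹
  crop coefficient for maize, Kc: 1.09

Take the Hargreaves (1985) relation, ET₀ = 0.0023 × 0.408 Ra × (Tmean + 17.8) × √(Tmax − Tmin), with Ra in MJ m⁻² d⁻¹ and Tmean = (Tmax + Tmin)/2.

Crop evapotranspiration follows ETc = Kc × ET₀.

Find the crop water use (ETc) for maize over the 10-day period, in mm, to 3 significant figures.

Tmean = (28.0 + 19.8)/2 = 23.90 °C
0.408 Ra = 0.408 × 16.8 = 6.8544 mm/d equivalent
ET₀ = 0.0023 × 6.8544 × (23.90 + 17.8) × √8.2 = 0.0023 × 6.8544 × 41.70 × 2.8636 = 1.8825 mm/d
ETc = Kc × ET₀ = 1.09 × 1.8825 = 2.0519 mm/d
Over 10 days: 2.0519 × 10 = 20.519 mm

20.5 mm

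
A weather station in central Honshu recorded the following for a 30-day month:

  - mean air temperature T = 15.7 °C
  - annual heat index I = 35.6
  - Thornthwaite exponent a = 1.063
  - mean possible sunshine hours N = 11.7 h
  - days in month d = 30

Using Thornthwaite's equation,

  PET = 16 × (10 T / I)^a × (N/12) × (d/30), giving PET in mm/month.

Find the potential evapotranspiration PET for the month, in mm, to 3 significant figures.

75.5 mm

10T/I = 10 × 15.7 / 35.6 = 4.4101
(10T/I)^a = 4.4101^1.063 = 4.8423
Uncorrected PET = 16 × 4.8423 = 77.477 mm
Correction = (N/12)(d/30) = (11.7/12)(30/30) = 0.9750
PET = 77.477 × 0.9750 = 75.540 mm/month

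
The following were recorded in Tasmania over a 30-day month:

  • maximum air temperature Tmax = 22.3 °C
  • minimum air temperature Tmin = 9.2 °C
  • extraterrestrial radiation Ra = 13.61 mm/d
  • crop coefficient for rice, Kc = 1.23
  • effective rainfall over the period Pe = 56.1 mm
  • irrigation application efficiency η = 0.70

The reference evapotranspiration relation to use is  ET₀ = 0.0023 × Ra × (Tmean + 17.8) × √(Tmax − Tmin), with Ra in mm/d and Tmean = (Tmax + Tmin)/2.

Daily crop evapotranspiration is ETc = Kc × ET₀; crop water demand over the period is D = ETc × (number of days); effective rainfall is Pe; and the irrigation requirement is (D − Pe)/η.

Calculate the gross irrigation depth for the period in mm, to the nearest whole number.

120 mm

Tmean = (22.3 + 9.2)/2 = 15.75 °C
ET₀ = 0.0023 × 13.61 × (15.75 + 17.8) × √13.1 = 0.0023 × 13.61 × 33.55 × 3.6194 = 3.8012 mm/d
ETc = Kc × ET₀ = 1.23 × 3.8012 = 4.6755 mm/d
Crop demand D = ETc × 30 d = 4.6755 × 30 = 140.265 mm
D − Pe = 140.265 − 56.1 = 84.165 mm
Gross irrigation = 84.165 / 0.70 = 120.236 mm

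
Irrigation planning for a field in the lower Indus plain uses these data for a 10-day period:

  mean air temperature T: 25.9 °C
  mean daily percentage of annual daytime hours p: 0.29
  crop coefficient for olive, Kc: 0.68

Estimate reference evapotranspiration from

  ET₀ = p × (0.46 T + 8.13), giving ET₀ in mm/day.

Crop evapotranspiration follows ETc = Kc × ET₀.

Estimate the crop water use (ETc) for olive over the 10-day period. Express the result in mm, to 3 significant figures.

39.5 mm

ET₀ = 0.29 × (0.46 × 25.9 + 8.13) = 0.29 × 20.044 = 5.8128 mm/d
ETc = Kc × ET₀ = 0.68 × 5.8128 = 3.9527 mm/d
Over 10 days: 3.9527 × 10 = 39.527 mm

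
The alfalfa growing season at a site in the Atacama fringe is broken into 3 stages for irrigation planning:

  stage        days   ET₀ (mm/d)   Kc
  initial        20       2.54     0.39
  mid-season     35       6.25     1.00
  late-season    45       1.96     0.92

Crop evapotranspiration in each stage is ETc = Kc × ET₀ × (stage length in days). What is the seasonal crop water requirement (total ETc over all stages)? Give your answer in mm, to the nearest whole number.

320 mm

initial: 0.39 × 2.54 × 20 = 19.81 mm
mid-season: 1.00 × 6.25 × 35 = 218.75 mm
late-season: 0.92 × 1.96 × 45 = 81.14 mm
Seasonal total = 319.70 mm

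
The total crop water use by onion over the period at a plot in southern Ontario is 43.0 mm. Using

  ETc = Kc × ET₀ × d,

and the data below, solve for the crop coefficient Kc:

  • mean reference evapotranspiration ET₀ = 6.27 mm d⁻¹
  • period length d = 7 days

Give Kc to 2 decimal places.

ETc = Kc × ET₀ × d  ⇒  Kc = ETc / (ET₀ × d)
Kc = 43.0 / (6.27 × 7) = 43.0 / 43.89 = 0.9797

0.98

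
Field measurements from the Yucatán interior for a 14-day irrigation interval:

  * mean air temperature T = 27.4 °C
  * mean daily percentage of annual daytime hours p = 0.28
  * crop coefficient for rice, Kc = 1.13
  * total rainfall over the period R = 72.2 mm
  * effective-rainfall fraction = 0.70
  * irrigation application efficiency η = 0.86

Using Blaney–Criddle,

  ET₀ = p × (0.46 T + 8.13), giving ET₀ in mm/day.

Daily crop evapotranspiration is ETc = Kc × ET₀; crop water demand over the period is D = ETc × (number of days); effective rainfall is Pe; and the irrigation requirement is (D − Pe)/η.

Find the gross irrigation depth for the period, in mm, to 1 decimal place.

ET₀ = 0.28 × (0.46 × 27.4 + 8.13) = 0.28 × 20.734 = 5.8055 mm/d
ETc = Kc × ET₀ = 1.13 × 5.8055 = 6.5602 mm/d
Crop demand D = ETc × 14 d = 6.5602 × 14 = 91.843 mm
Pe = 0.70 × 72.2 = 50.540 mm
D − Pe = 91.843 − 50.540 = 41.303 mm
Gross irrigation = 41.303 / 0.86 = 48.027 mm

48.0 mm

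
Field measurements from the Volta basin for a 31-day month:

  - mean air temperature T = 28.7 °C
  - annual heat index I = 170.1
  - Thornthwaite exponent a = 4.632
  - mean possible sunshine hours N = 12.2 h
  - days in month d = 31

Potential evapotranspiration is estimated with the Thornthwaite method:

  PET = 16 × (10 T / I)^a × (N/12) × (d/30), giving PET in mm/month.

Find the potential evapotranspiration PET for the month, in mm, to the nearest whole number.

10T/I = 10 × 28.7 / 170.1 = 1.6872
(10T/I)^a = 1.6872^4.632 = 11.2781
Uncorrected PET = 16 × 11.2781 = 180.450 mm
Correction = (N/12)(d/30) = (12.2/12)(31/30) = 1.0506
PET = 180.450 × 1.0506 = 189.581 mm/month

190 mm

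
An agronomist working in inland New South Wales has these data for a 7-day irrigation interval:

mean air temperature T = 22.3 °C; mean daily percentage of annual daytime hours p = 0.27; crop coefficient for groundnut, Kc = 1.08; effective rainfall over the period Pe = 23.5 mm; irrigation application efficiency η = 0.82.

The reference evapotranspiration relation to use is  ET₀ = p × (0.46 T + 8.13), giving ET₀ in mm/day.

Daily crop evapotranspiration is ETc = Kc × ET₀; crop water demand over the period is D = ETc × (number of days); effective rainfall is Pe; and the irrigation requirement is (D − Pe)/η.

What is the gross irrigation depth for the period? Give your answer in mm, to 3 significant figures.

ET₀ = 0.27 × (0.46 × 22.3 + 8.13) = 0.27 × 18.388 = 4.9648 mm/d
ETc = Kc × ET₀ = 1.08 × 4.9648 = 5.3620 mm/d
Crop demand D = ETc × 7 d = 5.3620 × 7 = 37.534 mm
D − Pe = 37.534 − 23.5 = 14.034 mm
Gross irrigation = 14.034 / 0.82 = 17.115 mm

17.1 mm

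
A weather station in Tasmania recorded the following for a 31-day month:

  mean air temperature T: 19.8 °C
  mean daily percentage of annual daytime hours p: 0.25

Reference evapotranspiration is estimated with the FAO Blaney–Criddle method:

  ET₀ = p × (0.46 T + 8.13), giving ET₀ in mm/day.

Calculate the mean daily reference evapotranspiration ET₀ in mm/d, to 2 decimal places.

4.31 mm/d

ET₀ = 0.25 × (0.46 × 19.8 + 8.13) = 0.25 × 17.238 = 4.3095 mm/d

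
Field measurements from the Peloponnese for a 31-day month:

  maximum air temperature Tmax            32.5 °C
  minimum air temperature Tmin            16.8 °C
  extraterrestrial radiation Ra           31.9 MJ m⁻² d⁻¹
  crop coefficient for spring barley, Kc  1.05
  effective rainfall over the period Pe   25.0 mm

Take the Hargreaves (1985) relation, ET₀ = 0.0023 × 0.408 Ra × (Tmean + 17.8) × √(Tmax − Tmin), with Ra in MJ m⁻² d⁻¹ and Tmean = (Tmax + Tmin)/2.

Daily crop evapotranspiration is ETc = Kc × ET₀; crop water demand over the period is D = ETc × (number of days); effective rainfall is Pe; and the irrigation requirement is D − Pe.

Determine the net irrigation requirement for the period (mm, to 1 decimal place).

138.9 mm

Tmean = (32.5 + 16.8)/2 = 24.65 °C
0.408 Ra = 0.408 × 31.9 = 13.0152 mm/d equivalent
ET₀ = 0.0023 × 13.0152 × (24.65 + 17.8) × √15.7 = 0.0023 × 13.0152 × 42.45 × 3.9623 = 5.0350 mm/d
ETc = Kc × ET₀ = 1.05 × 5.0350 = 5.2868 mm/d
Crop demand D = ETc × 31 d = 5.2868 × 31 = 163.891 mm
D − Pe = 163.891 − 25.0 = 138.891 mm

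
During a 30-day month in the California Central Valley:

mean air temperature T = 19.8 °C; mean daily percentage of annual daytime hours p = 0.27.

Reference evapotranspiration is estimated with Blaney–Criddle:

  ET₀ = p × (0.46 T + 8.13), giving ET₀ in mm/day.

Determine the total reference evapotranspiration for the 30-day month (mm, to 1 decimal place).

ET₀ = 0.27 × (0.46 × 19.8 + 8.13) = 0.27 × 17.238 = 4.6543 mm/d
Monthly total = 4.6543 × 30 = 139.629 mm

139.6 mm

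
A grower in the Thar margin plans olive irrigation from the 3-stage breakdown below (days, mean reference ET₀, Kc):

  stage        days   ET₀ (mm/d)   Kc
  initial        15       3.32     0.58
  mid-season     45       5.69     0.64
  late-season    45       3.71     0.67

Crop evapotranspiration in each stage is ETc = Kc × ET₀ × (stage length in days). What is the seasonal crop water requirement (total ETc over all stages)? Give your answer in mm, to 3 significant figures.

initial: 0.58 × 3.32 × 15 = 28.88 mm
mid-season: 0.64 × 5.69 × 45 = 163.87 mm
late-season: 0.67 × 3.71 × 45 = 111.86 mm
Seasonal total = 304.61 mm

305 mm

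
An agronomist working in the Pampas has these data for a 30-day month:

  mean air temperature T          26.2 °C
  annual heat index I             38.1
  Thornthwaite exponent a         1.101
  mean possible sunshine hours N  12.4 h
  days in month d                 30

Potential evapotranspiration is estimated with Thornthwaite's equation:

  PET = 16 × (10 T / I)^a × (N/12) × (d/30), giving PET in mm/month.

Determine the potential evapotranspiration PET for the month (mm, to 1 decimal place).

138.1 mm

10T/I = 10 × 26.2 / 38.1 = 6.8766
(10T/I)^a = 6.8766^1.101 = 8.3550
Uncorrected PET = 16 × 8.3550 = 133.680 mm
Correction = (N/12)(d/30) = (12.4/12)(30/30) = 1.0333
PET = 133.680 × 1.0333 = 138.132 mm/month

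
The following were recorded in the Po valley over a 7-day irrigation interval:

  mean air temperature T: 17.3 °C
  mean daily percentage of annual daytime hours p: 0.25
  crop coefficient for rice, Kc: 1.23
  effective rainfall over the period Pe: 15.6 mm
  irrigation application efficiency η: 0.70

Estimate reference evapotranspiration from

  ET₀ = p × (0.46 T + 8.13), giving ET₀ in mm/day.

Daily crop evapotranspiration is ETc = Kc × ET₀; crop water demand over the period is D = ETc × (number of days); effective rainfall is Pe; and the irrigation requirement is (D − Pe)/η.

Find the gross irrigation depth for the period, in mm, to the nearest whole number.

27 mm

ET₀ = 0.25 × (0.46 × 17.3 + 8.13) = 0.25 × 16.088 = 4.0220 mm/d
ETc = Kc × ET₀ = 1.23 × 4.0220 = 4.9471 mm/d
Crop demand D = ETc × 7 d = 4.9471 × 7 = 34.630 mm
D − Pe = 34.630 − 15.6 = 19.030 mm
Gross irrigation = 19.030 / 0.70 = 27.186 mm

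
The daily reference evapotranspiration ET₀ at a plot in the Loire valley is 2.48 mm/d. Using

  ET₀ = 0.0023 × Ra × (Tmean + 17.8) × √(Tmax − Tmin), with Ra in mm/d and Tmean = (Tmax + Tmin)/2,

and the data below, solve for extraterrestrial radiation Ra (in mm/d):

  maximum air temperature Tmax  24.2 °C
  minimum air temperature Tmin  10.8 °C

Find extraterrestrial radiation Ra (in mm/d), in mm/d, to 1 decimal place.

8.3 mm/d

Tmean = 17.50 °C; √ΔT = 3.6606
Ra = ET₀ / [0.0023 × (Tmean+17.8) × √ΔT] = 2.48 / (0.0023 × 35.30 × 3.6606) = 8.344 mm/d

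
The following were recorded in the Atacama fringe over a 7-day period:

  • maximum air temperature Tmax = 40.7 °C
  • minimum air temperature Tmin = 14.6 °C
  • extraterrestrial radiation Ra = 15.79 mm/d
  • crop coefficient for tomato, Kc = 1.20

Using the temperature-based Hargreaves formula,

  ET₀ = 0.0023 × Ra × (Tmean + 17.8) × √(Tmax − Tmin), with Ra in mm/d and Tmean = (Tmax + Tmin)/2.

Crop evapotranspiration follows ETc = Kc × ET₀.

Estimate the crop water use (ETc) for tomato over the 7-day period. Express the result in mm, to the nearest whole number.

Tmean = (40.7 + 14.6)/2 = 27.65 °C
ET₀ = 0.0023 × 15.79 × (27.65 + 17.8) × √26.1 = 0.0023 × 15.79 × 45.45 × 5.1088 = 8.4326 mm/d
ETc = Kc × ET₀ = 1.20 × 8.4326 = 10.1191 mm/d
Over 7 days: 10.1191 × 7 = 70.834 mm

71 mm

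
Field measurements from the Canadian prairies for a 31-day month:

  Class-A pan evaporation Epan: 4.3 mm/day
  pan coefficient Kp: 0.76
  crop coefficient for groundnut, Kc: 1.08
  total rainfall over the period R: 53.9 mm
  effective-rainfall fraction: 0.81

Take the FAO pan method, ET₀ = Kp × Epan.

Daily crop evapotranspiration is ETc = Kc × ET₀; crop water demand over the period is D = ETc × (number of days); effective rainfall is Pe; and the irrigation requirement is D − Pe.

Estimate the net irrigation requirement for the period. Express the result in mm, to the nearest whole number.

66 mm

ET₀ = 0.76 × 4.3 = 3.2680 mm/d
ETc = Kc × ET₀ = 1.08 × 3.2680 = 3.5294 mm/d
Crop demand D = ETc × 31 d = 3.5294 × 31 = 109.411 mm
Pe = 0.81 × 53.9 = 43.659 mm
D − Pe = 109.411 − 43.659 = 65.752 mm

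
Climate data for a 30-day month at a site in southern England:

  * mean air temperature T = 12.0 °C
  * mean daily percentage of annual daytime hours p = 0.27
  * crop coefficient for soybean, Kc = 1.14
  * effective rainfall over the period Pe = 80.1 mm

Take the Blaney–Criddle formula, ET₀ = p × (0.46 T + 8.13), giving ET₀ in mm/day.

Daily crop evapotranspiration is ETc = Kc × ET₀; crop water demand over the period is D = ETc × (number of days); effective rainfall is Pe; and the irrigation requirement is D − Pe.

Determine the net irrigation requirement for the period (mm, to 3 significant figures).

45.9 mm

ET₀ = 0.27 × (0.46 × 12.0 + 8.13) = 0.27 × 13.650 = 3.6855 mm/d
ETc = Kc × ET₀ = 1.14 × 3.6855 = 4.2015 mm/d
Crop demand D = ETc × 30 d = 4.2015 × 30 = 126.045 mm
D − Pe = 126.045 − 80.1 = 45.945 mm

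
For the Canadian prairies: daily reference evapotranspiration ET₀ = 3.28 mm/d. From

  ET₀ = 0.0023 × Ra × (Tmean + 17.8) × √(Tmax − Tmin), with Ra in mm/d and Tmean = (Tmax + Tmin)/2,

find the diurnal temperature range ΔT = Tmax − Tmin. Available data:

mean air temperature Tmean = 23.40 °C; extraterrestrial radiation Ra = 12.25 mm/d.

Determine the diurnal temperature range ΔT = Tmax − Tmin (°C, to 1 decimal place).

√ΔT = ET₀ / [0.0023 × Ra × (Tmean+17.8)] = 3.28 / (0.0023 × 12.25 × 41.20) = 2.8256
ΔT = 2.8256² = 7.984 °C

8.0 °C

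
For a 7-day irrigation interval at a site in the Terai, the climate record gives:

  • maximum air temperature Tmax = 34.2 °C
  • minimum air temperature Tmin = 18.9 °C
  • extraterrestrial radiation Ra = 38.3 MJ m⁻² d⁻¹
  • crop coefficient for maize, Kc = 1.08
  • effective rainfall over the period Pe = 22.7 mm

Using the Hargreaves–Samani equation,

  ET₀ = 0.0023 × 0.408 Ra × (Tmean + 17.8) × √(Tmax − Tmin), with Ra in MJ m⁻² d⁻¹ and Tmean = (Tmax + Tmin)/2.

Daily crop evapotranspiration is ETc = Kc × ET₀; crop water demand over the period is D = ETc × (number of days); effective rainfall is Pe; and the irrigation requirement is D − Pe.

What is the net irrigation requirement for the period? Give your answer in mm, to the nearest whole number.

Tmean = (34.2 + 18.9)/2 = 26.55 °C
0.408 Ra = 0.408 × 38.3 = 15.6264 mm/d equivalent
ET₀ = 0.0023 × 15.6264 × (26.55 + 17.8) × √15.3 = 0.0023 × 15.6264 × 44.35 × 3.9115 = 6.2348 mm/d
ETc = Kc × ET₀ = 1.08 × 6.2348 = 6.7336 mm/d
Crop demand D = ETc × 7 d = 6.7336 × 7 = 47.135 mm
D − Pe = 47.135 − 22.7 = 24.435 mm

24 mm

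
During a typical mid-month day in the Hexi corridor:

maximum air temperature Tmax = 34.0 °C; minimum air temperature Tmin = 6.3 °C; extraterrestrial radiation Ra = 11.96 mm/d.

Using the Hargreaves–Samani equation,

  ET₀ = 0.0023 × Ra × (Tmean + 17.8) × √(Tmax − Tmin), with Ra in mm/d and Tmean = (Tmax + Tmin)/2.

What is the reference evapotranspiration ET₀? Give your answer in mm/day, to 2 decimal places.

5.49 mm/day

Tmean = (34.0 + 6.3)/2 = 20.15 °C
ET₀ = 0.0023 × 11.96 × (20.15 + 17.8) × √27.7 = 0.0023 × 11.96 × 37.95 × 5.2631 = 5.4943 mm/d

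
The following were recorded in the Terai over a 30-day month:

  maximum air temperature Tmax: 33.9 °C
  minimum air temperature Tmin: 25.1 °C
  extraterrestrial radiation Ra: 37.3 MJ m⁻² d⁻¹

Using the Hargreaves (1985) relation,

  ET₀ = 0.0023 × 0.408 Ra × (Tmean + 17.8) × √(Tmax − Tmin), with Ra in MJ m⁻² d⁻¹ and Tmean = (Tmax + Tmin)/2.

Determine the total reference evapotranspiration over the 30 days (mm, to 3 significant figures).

Tmean = (33.9 + 25.1)/2 = 29.50 °C
0.408 Ra = 0.408 × 37.3 = 15.2184 mm/d equivalent
ET₀ = 0.0023 × 15.2184 × (29.50 + 17.8) × √8.8 = 0.0023 × 15.2184 × 47.30 × 2.9665 = 4.9114 mm/d
Over 30 days: 4.9114 × 30 = 147.342 mm

147 mm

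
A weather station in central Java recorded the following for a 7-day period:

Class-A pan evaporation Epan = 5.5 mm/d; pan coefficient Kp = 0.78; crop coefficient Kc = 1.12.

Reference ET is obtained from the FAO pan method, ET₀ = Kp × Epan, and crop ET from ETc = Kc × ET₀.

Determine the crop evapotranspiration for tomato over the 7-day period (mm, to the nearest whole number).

34 mm

ET₀ = 0.78 × 5.5 = 4.2900 mm/d
ETc = Kc × ET₀ = 1.12 × 4.2900 = 4.8048 mm/d
Over 7 days: 4.8048 × 7 = 33.634 mm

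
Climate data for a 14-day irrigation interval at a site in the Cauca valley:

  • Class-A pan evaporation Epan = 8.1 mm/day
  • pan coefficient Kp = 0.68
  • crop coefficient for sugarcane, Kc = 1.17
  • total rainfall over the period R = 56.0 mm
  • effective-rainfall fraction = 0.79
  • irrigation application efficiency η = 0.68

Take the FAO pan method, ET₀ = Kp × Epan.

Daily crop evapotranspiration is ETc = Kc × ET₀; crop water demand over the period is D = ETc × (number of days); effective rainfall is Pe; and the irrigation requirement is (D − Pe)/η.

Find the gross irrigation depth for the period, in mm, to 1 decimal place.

ET₀ = 0.68 × 8.1 = 5.5080 mm/d
ETc = Kc × ET₀ = 1.17 × 5.5080 = 6.4444 mm/d
Crop demand D = ETc × 14 d = 6.4444 × 14 = 90.222 mm
Pe = 0.79 × 56.0 = 44.240 mm
D − Pe = 90.222 − 44.240 = 45.982 mm
Gross irrigation = 45.982 / 0.68 = 67.621 mm

67.6 mm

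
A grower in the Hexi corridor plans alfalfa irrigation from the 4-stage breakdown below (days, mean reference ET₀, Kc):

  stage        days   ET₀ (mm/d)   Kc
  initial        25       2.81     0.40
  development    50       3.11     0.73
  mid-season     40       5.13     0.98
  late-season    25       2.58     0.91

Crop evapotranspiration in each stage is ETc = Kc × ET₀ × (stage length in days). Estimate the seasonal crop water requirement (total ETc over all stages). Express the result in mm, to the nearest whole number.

initial: 0.40 × 2.81 × 25 = 28.10 mm
development: 0.73 × 3.11 × 50 = 113.52 mm
mid-season: 0.98 × 5.13 × 40 = 201.10 mm
late-season: 0.91 × 2.58 × 25 = 58.70 mm
Seasonal total = 401.42 mm

401 mm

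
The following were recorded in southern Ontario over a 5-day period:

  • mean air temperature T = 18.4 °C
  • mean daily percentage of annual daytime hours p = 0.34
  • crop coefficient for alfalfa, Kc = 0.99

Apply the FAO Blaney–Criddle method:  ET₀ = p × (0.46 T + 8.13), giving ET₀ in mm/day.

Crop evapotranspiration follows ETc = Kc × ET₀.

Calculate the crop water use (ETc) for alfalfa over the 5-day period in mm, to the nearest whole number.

ET₀ = 0.34 × (0.46 × 18.4 + 8.13) = 0.34 × 16.594 = 5.6420 mm/d
ETc = Kc × ET₀ = 0.99 × 5.6420 = 5.5856 mm/d
Over 5 days: 5.5856 × 5 = 27.928 mm

28 mm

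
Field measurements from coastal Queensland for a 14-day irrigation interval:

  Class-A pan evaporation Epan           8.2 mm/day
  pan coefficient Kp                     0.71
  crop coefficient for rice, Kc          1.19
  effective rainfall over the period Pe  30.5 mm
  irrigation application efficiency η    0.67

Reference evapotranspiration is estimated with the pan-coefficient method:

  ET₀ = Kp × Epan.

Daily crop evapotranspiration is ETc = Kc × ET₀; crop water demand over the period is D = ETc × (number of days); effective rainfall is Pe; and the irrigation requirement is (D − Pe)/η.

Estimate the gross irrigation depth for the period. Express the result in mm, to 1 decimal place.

ET₀ = 0.71 × 8.2 = 5.8220 mm/d
ETc = Kc × ET₀ = 1.19 × 5.8220 = 6.9282 mm/d
Crop demand D = ETc × 14 d = 6.9282 × 14 = 96.995 mm
D − Pe = 96.995 − 30.5 = 66.495 mm
Gross irrigation = 66.495 / 0.67 = 99.246 mm

99.2 mm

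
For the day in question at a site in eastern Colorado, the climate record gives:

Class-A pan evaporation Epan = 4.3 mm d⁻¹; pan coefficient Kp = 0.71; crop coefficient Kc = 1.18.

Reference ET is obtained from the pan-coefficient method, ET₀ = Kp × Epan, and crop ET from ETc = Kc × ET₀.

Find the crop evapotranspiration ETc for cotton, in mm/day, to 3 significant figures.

3.60 mm/day

ET₀ = 0.71 × 4.3 = 3.0530 mm/d
ETc = Kc × ET₀ = 1.18 × 3.0530 = 3.6025 mm/d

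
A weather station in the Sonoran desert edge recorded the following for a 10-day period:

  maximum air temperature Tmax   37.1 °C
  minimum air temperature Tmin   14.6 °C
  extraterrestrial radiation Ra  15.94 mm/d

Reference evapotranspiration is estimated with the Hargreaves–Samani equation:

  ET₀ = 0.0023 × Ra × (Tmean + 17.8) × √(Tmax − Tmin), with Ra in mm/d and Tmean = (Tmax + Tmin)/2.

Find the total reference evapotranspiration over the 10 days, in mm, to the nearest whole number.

76 mm

Tmean = (37.1 + 14.6)/2 = 25.85 °C
ET₀ = 0.0023 × 15.94 × (25.85 + 17.8) × √22.5 = 0.0023 × 15.94 × 43.65 × 4.7434 = 7.5908 mm/d
Over 10 days: 7.5908 × 10 = 75.908 mm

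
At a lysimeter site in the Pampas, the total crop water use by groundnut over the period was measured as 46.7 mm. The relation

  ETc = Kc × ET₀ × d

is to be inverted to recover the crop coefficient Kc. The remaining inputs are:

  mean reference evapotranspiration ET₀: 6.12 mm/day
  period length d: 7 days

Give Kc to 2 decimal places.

ETc = Kc × ET₀ × d  ⇒  Kc = ETc / (ET₀ × d)
Kc = 46.7 / (6.12 × 7) = 46.7 / 42.84 = 1.0901

1.09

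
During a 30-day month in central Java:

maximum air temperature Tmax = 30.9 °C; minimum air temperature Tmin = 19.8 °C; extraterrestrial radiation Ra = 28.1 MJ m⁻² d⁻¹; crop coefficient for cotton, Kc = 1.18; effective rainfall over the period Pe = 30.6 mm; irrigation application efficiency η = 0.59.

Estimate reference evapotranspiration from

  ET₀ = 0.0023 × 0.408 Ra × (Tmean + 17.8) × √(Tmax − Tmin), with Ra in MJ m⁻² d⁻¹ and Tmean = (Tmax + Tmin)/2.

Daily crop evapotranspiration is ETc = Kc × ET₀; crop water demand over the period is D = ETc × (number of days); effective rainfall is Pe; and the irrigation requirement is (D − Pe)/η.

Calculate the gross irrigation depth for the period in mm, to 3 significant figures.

176 mm

Tmean = (30.9 + 19.8)/2 = 25.35 °C
0.408 Ra = 0.408 × 28.1 = 11.4648 mm/d equivalent
ET₀ = 0.0023 × 11.4648 × (25.35 + 17.8) × √11.1 = 0.0023 × 11.4648 × 43.15 × 3.3317 = 3.7909 mm/d
ETc = Kc × ET₀ = 1.18 × 3.7909 = 4.4733 mm/d
Crop demand D = ETc × 30 d = 4.4733 × 30 = 134.199 mm
D − Pe = 134.199 − 30.6 = 103.599 mm
Gross irrigation = 103.599 / 0.59 = 175.592 mm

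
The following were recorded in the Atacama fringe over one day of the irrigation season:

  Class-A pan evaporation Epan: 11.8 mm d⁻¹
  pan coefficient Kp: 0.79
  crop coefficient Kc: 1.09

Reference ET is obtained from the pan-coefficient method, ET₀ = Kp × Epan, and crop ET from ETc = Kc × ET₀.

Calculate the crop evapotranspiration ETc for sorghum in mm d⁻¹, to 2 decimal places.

ET₀ = 0.79 × 11.8 = 9.3220 mm/d
ETc = Kc × ET₀ = 1.09 × 9.3220 = 10.1610 mm/d

10.16 mm d⁻¹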